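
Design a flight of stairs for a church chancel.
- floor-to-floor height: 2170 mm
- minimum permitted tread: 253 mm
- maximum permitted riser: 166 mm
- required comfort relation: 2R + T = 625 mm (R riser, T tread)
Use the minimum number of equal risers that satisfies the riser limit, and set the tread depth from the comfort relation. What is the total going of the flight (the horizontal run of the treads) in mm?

⌈2170/166⌉ = 14 risers.
Riser R = 2170 / 14 = 155 mm, within the 166 mm limit.
T = 625 − 2·155 = 315 mm, which satisfies the 253 mm minimum.
Treads = 14 − 1 = 13; going = 13 × 315 = 4095 mm.

4095 mm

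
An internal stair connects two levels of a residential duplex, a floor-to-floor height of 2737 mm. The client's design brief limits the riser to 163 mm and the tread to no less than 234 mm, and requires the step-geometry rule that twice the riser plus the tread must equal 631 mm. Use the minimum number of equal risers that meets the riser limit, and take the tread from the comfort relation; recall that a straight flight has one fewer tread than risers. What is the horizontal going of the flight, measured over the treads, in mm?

2737 / 163 = 16.791 → round up to 17 risers.
R = 2737 ÷ 17 = 161 mm.
From 2R + T = 631: T = 631 − 322 = 309 mm.
Treads = 17 − 1 = 16; going = 16 × 309 = 4944 mm.

4944 mm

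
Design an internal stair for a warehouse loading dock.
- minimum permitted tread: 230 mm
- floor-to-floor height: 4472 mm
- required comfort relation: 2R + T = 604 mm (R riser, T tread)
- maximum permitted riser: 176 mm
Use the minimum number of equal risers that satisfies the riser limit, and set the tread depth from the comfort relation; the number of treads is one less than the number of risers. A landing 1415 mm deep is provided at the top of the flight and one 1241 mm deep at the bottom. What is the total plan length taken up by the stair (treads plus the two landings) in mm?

At most 176 each: 4472/176 = 25.41, giving 26 risers.
R = 4472 ÷ 26 = 172 mm.
Tread T = 604 − 2 × 172 = 260 mm (≥ 230 mm).
Going = (26 − 1) × 260 = 6500 mm.
Add landings: 6500 + 1415 + 1241 = 9156 mm.

9156 mm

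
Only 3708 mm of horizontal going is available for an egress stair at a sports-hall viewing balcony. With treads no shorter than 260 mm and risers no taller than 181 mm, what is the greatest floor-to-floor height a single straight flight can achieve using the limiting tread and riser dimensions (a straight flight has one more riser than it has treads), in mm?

3708 / 260 = 14.26, so 14 treads fit.
Risers = treads + 1 = 15.
Maximum height = 15 × 181 = 2715 mm.

2715 mm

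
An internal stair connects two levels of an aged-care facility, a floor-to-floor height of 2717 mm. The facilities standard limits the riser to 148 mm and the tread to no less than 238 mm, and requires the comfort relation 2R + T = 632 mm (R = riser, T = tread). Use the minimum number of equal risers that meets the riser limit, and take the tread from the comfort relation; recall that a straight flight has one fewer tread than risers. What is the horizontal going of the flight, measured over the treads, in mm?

6228 mm

⌈2717/148⌉ = 19 risers.
Each riser is 2717/19 = 143 mm (≤ 148 mm).
Tread T = 632 − 2 × 143 = 346 mm (≥ 238 mm).
Going = (19 − 1) × 346 = 6228 mm.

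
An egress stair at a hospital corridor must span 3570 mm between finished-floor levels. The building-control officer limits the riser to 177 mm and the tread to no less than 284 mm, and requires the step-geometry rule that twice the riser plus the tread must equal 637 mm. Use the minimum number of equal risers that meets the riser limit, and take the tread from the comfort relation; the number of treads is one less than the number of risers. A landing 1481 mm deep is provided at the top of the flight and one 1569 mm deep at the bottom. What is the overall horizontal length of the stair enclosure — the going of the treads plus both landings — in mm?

8990 mm

At most 177 each: 3570/177 = 20.17, giving 21 risers.
Riser R = 3570 / 21 = 170 mm, within the 177 mm limit.
Tread T = 637 − 2 × 170 = 297 mm (≥ 284 mm).
21 risers give 20 treads; going = 20 × 297 = 5940 mm.
Enclosure = 5940 + 1481 + 1569 = 8990 mm.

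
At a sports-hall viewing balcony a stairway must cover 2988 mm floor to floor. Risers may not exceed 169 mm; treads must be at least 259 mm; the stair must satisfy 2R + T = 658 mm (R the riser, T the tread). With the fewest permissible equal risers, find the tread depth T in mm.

At most 169 each: 2988/169 = 17.68, giving 18 risers.
R = 2988 ÷ 18 = 166 mm.
T = 658 − 2·166 = 326 mm, which satisfies the 259 mm minimum.

326 mm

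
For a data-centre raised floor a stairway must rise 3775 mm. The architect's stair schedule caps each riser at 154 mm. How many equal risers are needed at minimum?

3775 / 154 = 24.513 → round up to 25 risers.

25 risers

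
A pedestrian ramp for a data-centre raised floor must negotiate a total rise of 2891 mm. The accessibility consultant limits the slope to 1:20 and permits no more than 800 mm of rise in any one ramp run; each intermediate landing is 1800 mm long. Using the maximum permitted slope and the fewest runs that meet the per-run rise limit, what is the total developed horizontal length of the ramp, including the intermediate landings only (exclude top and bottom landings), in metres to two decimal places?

63.22 m

At most 800 each: 2891/800 = 3.61, giving 4 ramp runs. That means 3 intermediate landings.
Ramp run (horizontal) at 1:20: 2891 × 20 = 57820 mm.
3 intermediate landings contribute 3 × 1800 = 5400 mm.
Developed length = 57820 + 5400 = 63220 mm.
= 63.22 m.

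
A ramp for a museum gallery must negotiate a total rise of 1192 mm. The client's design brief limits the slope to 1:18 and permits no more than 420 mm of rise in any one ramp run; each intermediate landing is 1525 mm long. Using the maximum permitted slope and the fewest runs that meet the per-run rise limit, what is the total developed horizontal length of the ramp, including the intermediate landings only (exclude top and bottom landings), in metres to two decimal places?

24.51 m

⌈1192/420⌉ = 3 ramp runs. That means 2 intermediate landings.
Ramp run (horizontal) at 1:18: 1192 × 18 = 21456 mm.
2 intermediate landings contribute 2 × 1525 = 3050 mm.
Total developed length = 21456 + 3050 = 24506 mm.
= 24.51 m.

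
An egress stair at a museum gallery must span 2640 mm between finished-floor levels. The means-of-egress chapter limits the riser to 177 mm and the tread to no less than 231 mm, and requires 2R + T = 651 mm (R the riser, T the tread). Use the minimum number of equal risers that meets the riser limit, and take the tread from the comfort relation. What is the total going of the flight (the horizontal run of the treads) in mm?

4186 mm

At most 177 each: 2640/177 = 14.92, giving 15 risers.
Each riser is 2640/15 = 176 mm (≤ 177 mm).
T = 651 − 2·176 = 299 mm, which satisfies the 231 mm minimum.
Treads = 15 − 1 = 14; going = 14 × 299 = 4186 mm.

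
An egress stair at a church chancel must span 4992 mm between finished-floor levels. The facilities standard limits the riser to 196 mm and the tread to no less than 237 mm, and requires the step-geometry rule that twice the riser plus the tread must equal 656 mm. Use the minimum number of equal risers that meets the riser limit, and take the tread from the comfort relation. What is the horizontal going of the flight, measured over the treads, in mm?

6800 mm

⌈4992/196⌉ = 26 risers.
Each riser is 4992/26 = 192 mm (≤ 196 mm).
T = 656 − 2·192 = 272 mm, which satisfies the 237 mm minimum.
Treads = 26 − 1 = 25; going = 25 × 272 = 6800 mm.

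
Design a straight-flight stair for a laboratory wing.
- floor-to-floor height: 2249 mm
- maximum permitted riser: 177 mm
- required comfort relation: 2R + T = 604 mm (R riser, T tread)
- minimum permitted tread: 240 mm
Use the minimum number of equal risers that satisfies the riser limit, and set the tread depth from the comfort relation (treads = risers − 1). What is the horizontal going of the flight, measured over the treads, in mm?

2249 / 177 = 12.706 → round up to 13 risers.
Riser R = 2249 / 13 = 173 mm, within the 177 mm limit.
T = 604 − 2·173 = 258 mm, which satisfies the 240 mm minimum.
Treads = 13 − 1 = 12; going = 12 × 258 = 3096 mm.

3096 mm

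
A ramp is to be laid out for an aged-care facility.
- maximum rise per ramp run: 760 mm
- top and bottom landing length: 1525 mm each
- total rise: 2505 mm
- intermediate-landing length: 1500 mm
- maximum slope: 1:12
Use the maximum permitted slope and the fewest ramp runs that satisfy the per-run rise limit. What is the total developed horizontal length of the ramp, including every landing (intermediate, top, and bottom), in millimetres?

2505 / 760 = 3.30, so 4 ramp runs are needed. That means 3 intermediate landings.
Horizontal run for 2505 mm of rise at 1:12 is 2505 × 12 = 30060 mm.
3 intermediate landings contribute 3 × 1500 = 4500 mm.
Top and bottom landings: 2 × 1525 = 3050 mm.
Total = 30060 + 4500 + 3050 = 37610 mm.

37610 mm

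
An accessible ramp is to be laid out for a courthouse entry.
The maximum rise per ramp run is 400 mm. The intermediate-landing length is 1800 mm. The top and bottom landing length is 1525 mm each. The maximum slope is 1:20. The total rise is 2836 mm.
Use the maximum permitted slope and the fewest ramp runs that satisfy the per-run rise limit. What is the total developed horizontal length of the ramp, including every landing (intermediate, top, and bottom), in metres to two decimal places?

72.37 m

2836 / 400 = 7.090 → round up to 8 ramp runs. That means 7 intermediate landings.
Horizontal run for 2836 mm of rise at 1:20 is 2836 × 20 = 56720 mm.
Intermediate landings: 7 × 1800 = 12600 mm.
Top and bottom landings: 2 × 1525 = 3050 mm.
Total = 56720 + 12600 + 3050 = 72370 mm.
= 72.37 m.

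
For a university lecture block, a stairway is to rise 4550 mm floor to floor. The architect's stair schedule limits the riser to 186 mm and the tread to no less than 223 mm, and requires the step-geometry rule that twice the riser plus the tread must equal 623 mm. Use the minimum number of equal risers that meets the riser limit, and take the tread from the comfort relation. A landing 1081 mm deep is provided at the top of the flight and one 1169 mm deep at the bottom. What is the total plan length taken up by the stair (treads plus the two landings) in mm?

8466 mm

4550 / 186 = 24.462 → round up to 25 risers.
Riser R = 4550 / 25 = 182 mm, within the 186 mm limit.
From 2R + T = 623: T = 623 − 364 = 259 mm.
Going = (25 − 1) × 259 = 6216 mm.
Add landings: 6216 + 1081 + 1169 = 8466 mm.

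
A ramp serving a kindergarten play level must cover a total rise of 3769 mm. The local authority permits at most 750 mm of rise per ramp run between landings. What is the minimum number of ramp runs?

6 runs

⌈3769/750⌉ = 6 ramp runs.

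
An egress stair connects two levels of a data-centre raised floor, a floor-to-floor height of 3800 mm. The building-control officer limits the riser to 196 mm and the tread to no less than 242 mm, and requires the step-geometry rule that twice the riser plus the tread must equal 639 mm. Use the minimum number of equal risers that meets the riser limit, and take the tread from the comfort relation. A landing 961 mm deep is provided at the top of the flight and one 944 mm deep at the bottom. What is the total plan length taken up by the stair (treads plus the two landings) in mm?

6826 mm

At most 196 each: 3800/196 = 19.39, giving 20 risers.
Riser R = 3800 / 20 = 190 mm, within the 196 mm limit.
From 2R + T = 639: T = 639 − 380 = 259 mm.
Going = (20 − 1) × 259 = 4921 mm.
Add landings: 4921 + 961 + 944 = 6826 mm.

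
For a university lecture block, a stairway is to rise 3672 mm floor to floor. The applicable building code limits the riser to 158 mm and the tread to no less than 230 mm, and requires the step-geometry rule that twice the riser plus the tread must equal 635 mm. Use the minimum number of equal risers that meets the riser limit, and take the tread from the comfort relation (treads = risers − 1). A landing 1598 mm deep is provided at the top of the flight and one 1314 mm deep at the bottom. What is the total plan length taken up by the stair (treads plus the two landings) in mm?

10479 mm

3672 / 158 = 23.241 → round up to 24 risers.
R = 3672 ÷ 24 = 153 mm.
T = 635 − 2·153 = 329 mm, which satisfies the 230 mm minimum.
Going = (24 − 1) × 329 = 7567 mm.
Enclosure = 7567 + 1598 + 1314 = 10479 mm.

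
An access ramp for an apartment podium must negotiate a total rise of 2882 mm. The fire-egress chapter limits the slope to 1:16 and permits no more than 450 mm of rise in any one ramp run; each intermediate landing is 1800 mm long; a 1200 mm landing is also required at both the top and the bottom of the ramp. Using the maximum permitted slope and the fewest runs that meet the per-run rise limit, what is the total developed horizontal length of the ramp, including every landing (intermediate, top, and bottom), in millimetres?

2882 / 450 = 6.40, so 7 ramp runs are needed. That means 6 intermediate landings.
Ramp run (horizontal) at 1:16: 2882 × 16 = 46112 mm.
Intermediate landings: 6 × 1800 = 10800 mm.
Top and bottom landings: 2 × 1200 = 2400 mm.
Total = 46112 + 10800 + 2400 = 59312 mm.

59312 mm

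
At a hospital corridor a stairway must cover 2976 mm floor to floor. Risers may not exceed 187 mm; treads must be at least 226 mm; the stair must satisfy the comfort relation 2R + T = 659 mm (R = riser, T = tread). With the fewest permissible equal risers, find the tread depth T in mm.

287 mm

2976 / 187 = 15.914 → round up to 16 risers.
R = 2976 ÷ 16 = 186 mm.
From 2R + T = 659: T = 659 − 372 = 287 mm.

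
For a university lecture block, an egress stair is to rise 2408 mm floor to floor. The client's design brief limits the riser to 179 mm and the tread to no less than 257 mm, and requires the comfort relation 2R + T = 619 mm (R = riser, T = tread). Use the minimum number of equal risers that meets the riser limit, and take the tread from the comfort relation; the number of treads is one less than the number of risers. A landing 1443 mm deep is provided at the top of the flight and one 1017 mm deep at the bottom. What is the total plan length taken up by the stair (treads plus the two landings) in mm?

6035 mm

⌈2408/179⌉ = 14 risers.
Each riser is 2408/14 = 172 mm (≤ 179 mm).
Tread T = 619 − 2 × 172 = 275 mm (≥ 257 mm).
Going = (14 − 1) × 275 = 3575 mm.
Enclosure = 3575 + 1443 + 1017 = 6035 mm.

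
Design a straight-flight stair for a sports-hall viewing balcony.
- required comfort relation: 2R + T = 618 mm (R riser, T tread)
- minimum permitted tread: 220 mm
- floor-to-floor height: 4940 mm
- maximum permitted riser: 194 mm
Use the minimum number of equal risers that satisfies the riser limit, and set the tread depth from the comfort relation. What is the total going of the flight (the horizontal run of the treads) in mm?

4940 / 194 = 25.46, so 26 risers are needed.
Each riser is 4940/26 = 190 mm (≤ 194 mm).
From 2R + T = 618: T = 618 − 380 = 238 mm.
Treads = 26 − 1 = 25; going = 25 × 238 = 5950 mm.

5950 mm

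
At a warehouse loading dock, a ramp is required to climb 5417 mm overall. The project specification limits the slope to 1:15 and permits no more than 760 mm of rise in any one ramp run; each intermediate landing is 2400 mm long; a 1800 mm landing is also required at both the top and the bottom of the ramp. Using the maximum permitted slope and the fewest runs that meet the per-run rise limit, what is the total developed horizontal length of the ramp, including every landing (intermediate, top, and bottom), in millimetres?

101655 mm

At most 760 each: 5417/760 = 7.13, giving 8 ramp runs. That means 7 intermediate landings.
Ramp run (horizontal) at 1:15: 5417 × 15 = 81255 mm.
Intermediate landings: 7 × 2400 = 16800 mm.
Top and bottom landings: 2 × 1800 = 3600 mm.
Total = 81255 + 16800 + 3600 = 101655 mm.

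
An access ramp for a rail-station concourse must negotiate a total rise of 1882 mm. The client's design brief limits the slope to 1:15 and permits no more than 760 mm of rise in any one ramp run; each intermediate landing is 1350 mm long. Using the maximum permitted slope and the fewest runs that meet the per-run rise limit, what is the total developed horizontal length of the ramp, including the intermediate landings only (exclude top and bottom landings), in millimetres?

1882 / 760 = 2.48, so 3 ramp runs are needed. That means 2 intermediate landings.
Horizontal run for 1882 mm of rise at 1:15 is 1882 × 15 = 28230 mm.
2 intermediate landings contribute 2 × 1350 = 2700 mm.
Developed length = 28230 + 2700 = 30930 mm.

30930 mm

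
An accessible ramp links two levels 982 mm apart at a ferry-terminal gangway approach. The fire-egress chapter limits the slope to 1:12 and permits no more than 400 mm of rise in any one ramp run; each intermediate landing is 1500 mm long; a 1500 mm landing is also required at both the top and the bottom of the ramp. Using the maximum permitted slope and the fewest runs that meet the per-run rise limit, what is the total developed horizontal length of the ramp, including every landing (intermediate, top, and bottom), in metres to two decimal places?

⌈982/400⌉ = 3 ramp runs. That means 2 intermediate landings.
Ramp run (horizontal) at 1:12: 982 × 12 = 11784 mm.
2 intermediate landings contribute 2 × 1500 = 3000 mm.
Top and bottom landings: 2 × 1500 = 3000 mm.
Total = 11784 + 3000 + 3000 = 17784 mm.
= 17.78 m.

17.78 m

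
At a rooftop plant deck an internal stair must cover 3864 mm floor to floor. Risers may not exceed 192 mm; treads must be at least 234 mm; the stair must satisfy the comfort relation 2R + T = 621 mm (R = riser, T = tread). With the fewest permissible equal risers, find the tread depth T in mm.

253 mm

⌈3864/192⌉ = 21 risers.
R = 3864 ÷ 21 = 184 mm.
T = 621 − 2·184 = 253 mm, which satisfies the 234 mm minimum.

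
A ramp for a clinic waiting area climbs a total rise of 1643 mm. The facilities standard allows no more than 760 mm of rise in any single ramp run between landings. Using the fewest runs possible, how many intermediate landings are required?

1643 / 760 = 2.162 → round up to 3 ramp runs.
3 runs are separated by 2 intermediate landings.

2 intermediate landings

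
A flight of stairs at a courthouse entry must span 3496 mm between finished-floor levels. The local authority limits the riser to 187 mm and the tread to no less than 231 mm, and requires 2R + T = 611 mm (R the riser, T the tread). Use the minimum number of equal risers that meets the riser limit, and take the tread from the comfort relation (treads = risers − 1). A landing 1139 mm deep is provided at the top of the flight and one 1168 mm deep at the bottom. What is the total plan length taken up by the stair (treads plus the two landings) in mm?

6681 mm

3496 / 187 = 18.70, so 19 risers are needed.
Riser R = 3496 / 19 = 184 mm, within the 187 mm limit.
From 2R + T = 611: T = 611 − 368 = 243 mm.
Treads = 19 − 1 = 18; going = 18 × 243 = 4374 mm.
Add landings: 4374 + 1139 + 1168 = 6681 mm.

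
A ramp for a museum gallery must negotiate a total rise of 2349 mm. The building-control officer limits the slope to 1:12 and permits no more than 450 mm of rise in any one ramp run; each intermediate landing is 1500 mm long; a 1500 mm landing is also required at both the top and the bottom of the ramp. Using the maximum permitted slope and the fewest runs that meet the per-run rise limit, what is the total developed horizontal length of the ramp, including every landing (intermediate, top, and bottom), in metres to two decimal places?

38.69 m

2349 / 450 = 5.22, so 6 ramp runs are needed. That means 5 intermediate landings.
Ramp run (horizontal) at 1:12: 2349 × 12 = 28188 mm.
5 intermediate landings contribute 5 × 1500 = 7500 mm.
Top and bottom landings: 2 × 1500 = 3000 mm.
Total = 28188 + 7500 + 3000 = 38688 mm.
= 38.69 m.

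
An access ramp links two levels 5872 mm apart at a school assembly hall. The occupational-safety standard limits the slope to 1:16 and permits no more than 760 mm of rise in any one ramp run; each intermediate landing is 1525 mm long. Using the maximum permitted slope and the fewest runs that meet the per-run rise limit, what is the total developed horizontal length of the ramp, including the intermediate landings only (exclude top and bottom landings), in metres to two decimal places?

104.63 m

At most 760 each: 5872/760 = 7.73, giving 8 ramp runs. That means 7 intermediate landings.
Ramp run (horizontal) at 1:16: 5872 × 16 = 93952 mm.
7 intermediate landings contribute 7 × 1525 = 10675 mm.
Total developed length = 93952 + 10675 = 104627 mm.
= 104.63 m.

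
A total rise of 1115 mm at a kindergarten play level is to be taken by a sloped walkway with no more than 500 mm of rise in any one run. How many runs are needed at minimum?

At most 500 each: 1115/500 = 2.23, giving 3 ramp runs.

3 runs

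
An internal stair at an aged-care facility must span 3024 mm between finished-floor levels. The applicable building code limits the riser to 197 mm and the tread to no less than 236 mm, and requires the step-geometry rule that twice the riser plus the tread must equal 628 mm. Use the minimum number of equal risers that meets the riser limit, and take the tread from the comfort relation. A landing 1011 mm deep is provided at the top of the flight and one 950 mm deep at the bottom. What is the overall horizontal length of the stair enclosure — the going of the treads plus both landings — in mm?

5711 mm

3024 / 197 = 15.350 → round up to 16 risers.
R = 3024 ÷ 16 = 189 mm.
From 2R + T = 628: T = 628 − 378 = 250 mm.
Treads = 16 − 1 = 15; going = 15 × 250 = 3750 mm.
Enclosure = 3750 + 1011 + 950 = 5711 mm.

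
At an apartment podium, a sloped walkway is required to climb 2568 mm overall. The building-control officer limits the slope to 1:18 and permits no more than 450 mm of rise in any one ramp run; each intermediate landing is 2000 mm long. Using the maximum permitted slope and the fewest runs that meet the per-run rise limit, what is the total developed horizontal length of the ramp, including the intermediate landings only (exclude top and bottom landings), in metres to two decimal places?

56.22 m

At most 450 each: 2568/450 = 5.71, giving 6 ramp runs. That means 5 intermediate landings.
Horizontal run for 2568 mm of rise at 1:18 is 2568 × 18 = 46224 mm.
Intermediate landings: 5 × 2000 = 10000 mm.
Total developed length = 46224 + 10000 = 56224 mm.
= 56.22 m.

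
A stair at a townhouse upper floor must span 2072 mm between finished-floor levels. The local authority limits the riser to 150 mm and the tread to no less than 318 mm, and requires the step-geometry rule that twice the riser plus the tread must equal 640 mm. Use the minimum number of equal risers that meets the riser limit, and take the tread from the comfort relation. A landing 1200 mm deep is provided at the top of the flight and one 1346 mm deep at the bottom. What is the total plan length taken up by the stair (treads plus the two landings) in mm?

7018 mm

2072 / 150 = 13.81, so 14 risers are needed.
R = 2072 ÷ 14 = 148 mm.
T = 640 − 2·148 = 344 mm, which satisfies the 318 mm minimum.
Treads = 14 − 1 = 13; going = 13 × 344 = 4472 mm.
Enclosure = 4472 + 1200 + 1346 = 7018 mm.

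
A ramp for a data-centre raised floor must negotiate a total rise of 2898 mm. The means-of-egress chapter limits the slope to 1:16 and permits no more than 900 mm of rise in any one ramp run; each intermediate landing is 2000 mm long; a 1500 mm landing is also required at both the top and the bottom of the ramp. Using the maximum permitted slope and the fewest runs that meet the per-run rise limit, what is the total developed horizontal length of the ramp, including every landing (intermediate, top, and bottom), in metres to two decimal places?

55.37 m

2898 / 900 = 3.22, so 4 ramp runs are needed. That means 3 intermediate landings.
Horizontal run for 2898 mm of rise at 1:16 is 2898 × 16 = 46368 mm.
Intermediate landings: 3 × 2000 = 6000 mm.
Top and bottom landings: 2 × 1500 = 3000 mm.
Total = 46368 + 6000 + 3000 = 55368 mm.
= 55.37 m.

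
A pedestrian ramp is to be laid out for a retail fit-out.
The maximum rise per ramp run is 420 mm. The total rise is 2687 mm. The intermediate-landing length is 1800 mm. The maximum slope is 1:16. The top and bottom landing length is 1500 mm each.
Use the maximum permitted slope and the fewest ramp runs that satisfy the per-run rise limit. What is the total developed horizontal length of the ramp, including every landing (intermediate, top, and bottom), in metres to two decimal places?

56.79 m

2687 / 420 = 6.40, so 7 ramp runs are needed. That means 6 intermediate landings.
Ramp run (horizontal) at 1:16: 2687 × 16 = 42992 mm.
Intermediate landings: 6 × 1800 = 10800 mm.
Top and bottom landings: 2 × 1500 = 3000 mm.
Total = 42992 + 10800 + 3000 = 56792 mm.
= 56.79 m.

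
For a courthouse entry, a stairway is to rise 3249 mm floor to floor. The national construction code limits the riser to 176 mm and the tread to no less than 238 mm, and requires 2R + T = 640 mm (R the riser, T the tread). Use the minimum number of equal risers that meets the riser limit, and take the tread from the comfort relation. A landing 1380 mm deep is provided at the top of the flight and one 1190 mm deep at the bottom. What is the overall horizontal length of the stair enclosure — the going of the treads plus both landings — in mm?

⌈3249/176⌉ = 19 risers.
Riser R = 3249 / 19 = 171 mm, within the 176 mm limit.
T = 640 − 2·171 = 298 mm, which satisfies the 238 mm minimum.
Treads = 19 − 1 = 18; going = 18 × 298 = 5364 mm.
Add landings: 5364 + 1380 + 1190 = 7934 mm.

7934 mm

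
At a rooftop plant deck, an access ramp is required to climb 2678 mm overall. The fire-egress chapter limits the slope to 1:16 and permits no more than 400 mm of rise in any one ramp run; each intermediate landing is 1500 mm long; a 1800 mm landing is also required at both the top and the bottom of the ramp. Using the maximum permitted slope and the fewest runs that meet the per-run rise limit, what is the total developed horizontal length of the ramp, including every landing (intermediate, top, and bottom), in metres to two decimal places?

2678 / 400 = 6.695 → round up to 7 ramp runs. That means 6 intermediate landings.
Ramp run (horizontal) at 1:16: 2678 × 16 = 42848 mm.
6 intermediate landings contribute 6 × 1500 = 9000 mm.
Top and bottom landings: 2 × 1800 = 3600 mm.
Total = 42848 + 9000 + 3600 = 55448 mm.
= 55.45 m.

55.45 m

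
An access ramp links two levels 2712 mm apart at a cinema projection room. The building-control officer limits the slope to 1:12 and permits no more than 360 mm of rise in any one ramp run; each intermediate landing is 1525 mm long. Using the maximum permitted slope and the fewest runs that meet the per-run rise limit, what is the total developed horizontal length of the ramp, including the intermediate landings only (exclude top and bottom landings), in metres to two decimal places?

At most 360 each: 2712/360 = 7.53, giving 8 ramp runs. That means 7 intermediate landings.
Ramp run (horizontal) at 1:12: 2712 × 12 = 32544 mm.
7 intermediate landings contribute 7 × 1525 = 10675 mm.
Developed length = 32544 + 10675 = 43219 mm.
= 43.22 m.

43.22 m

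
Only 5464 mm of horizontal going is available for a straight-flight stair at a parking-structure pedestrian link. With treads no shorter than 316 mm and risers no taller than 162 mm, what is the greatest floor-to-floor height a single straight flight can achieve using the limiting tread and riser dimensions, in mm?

5464 / 316 = 17.29, so 17 treads fit.
Risers = treads + 1 = 18.
Maximum height = 18 × 162 = 2916 mm.

2916 mm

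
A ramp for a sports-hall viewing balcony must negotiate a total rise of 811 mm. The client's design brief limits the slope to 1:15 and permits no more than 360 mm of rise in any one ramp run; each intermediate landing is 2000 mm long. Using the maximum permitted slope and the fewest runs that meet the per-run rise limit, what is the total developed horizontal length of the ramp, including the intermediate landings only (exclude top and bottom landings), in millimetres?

At most 360 each: 811/360 = 2.25, giving 3 ramp runs. That means 2 intermediate landings.
Ramp run (horizontal) at 1:15: 811 × 15 = 12165 mm.
2 intermediate landings contribute 2 × 2000 = 4000 mm.
Total developed length = 12165 + 4000 = 16165 mm.

16165 mm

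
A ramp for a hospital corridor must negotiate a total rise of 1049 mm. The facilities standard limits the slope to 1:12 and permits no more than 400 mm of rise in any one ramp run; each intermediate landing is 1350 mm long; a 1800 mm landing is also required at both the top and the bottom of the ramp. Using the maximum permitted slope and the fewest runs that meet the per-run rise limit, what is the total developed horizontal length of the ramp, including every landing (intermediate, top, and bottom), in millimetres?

18888 mm

1049 / 400 = 2.62, so 3 ramp runs are needed. That means 2 intermediate landings.
Ramp run (horizontal) at 1:12: 1049 × 12 = 12588 mm.
Intermediate landings: 2 × 1350 = 2700 mm.
Top and bottom landings: 2 × 1800 = 3600 mm.
Total = 12588 + 2700 + 3600 = 18888 mm.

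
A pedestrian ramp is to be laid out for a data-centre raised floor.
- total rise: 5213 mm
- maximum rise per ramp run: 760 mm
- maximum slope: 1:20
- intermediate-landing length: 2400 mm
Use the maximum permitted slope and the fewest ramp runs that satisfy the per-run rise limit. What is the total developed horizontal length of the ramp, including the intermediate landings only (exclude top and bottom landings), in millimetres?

118660 mm

At most 760 each: 5213/760 = 6.86, giving 7 ramp runs. That means 6 intermediate landings.
Ramp run (horizontal) at 1:20: 5213 × 20 = 104260 mm.
6 intermediate landings contribute 6 × 2400 = 14400 mm.
Developed length = 104260 + 14400 = 118660 mm.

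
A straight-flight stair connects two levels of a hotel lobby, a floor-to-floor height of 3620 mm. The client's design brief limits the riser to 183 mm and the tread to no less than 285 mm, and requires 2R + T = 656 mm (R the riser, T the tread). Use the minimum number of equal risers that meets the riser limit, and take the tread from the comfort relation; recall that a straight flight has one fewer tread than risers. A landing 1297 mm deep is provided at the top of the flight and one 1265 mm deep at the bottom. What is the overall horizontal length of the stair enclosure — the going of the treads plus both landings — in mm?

8148 mm

3620 / 183 = 19.781 → round up to 20 risers.
Riser R = 3620 / 20 = 181 mm, within the 183 mm limit.
From 2R + T = 656: T = 656 − 362 = 294 mm.
20 risers give 19 treads; going = 19 × 294 = 5586 mm.
Enclosure = 5586 + 1297 + 1265 = 8148 mm.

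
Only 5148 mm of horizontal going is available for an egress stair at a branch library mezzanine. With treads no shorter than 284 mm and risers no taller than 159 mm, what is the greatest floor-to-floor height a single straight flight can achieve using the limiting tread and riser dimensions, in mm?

Treads that fit: ⌊5148 / 284⌋ = 18.
Risers = treads + 1 = 19.
Maximum height = 19 × 159 = 3021 mm.

3021 mm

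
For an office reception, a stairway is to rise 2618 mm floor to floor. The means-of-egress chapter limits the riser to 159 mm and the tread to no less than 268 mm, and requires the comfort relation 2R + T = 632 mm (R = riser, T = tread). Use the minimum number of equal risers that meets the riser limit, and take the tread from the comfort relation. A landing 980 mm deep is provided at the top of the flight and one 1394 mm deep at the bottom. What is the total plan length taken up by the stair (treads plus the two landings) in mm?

At most 159 each: 2618/159 = 16.47, giving 17 risers.
R = 2618 ÷ 17 = 154 mm.
T = 632 − 2·154 = 324 mm, which satisfies the 268 mm minimum.
Going = (17 − 1) × 324 = 5184 mm.
Add landings: 5184 + 980 + 1394 = 7558 mm.

7558 mm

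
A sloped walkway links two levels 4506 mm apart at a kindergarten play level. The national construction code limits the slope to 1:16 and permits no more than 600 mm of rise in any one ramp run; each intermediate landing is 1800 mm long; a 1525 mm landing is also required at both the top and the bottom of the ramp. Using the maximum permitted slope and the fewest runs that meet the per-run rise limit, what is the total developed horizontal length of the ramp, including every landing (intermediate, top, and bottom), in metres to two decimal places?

87.75 m

At most 600 each: 4506/600 = 7.51, giving 8 ramp runs. That means 7 intermediate landings.
Horizontal run for 4506 mm of rise at 1:16 is 4506 × 16 = 72096 mm.
Intermediate landings: 7 × 1800 = 12600 mm.
Top and bottom landings: 2 × 1525 = 3050 mm.
Total = 72096 + 12600 + 3050 = 87746 mm.
= 87.75 m.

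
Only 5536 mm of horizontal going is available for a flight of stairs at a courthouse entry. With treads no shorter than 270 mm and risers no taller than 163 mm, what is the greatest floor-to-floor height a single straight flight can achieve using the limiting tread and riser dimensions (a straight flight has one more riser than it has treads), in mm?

5536 / 270 = 20.50, so 20 treads fit.
Risers = treads + 1 = 21.
Maximum height = 21 × 163 = 3423 mm.

3423 mm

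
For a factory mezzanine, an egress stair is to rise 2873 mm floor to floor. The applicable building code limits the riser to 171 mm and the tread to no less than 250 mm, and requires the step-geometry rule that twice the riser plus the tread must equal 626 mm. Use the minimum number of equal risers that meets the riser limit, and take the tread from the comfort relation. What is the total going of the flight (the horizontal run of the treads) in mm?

At most 171 each: 2873/171 = 16.80, giving 17 risers.
Each riser is 2873/17 = 169 mm (≤ 171 mm).
From 2R + T = 626: T = 626 − 338 = 288 mm.
17 risers give 16 treads; going = 16 × 288 = 4608 mm.

4608 mm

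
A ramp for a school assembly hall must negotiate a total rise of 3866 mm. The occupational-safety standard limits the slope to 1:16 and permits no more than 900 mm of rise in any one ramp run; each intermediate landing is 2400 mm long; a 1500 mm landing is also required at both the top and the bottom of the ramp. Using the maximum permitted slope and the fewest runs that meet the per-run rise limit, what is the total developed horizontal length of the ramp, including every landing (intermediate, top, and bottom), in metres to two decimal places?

3866 / 900 = 4.296 → round up to 5 ramp runs. That means 4 intermediate landings.
Ramp run (horizontal) at 1:16: 3866 × 16 = 61856 mm.
4 intermediate landings contribute 4 × 2400 = 9600 mm.
Top and bottom landings: 2 × 1500 = 3000 mm.
Total = 61856 + 9600 + 3000 = 74456 mm.
= 74.46 m.

74.46 m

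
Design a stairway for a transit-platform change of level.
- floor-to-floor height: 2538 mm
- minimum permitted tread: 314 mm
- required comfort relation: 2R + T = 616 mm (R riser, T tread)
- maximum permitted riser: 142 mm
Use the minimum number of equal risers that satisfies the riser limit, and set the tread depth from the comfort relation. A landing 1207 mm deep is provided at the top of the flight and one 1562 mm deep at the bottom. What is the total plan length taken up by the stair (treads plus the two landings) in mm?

2538 / 142 = 17.873 → round up to 18 risers.
R = 2538 ÷ 18 = 141 mm.
Tread T = 616 − 2 × 141 = 334 mm (≥ 314 mm).
Going = (18 − 1) × 334 = 5678 mm.
Enclosure = 5678 + 1207 + 1562 = 8447 mm.

8447 mm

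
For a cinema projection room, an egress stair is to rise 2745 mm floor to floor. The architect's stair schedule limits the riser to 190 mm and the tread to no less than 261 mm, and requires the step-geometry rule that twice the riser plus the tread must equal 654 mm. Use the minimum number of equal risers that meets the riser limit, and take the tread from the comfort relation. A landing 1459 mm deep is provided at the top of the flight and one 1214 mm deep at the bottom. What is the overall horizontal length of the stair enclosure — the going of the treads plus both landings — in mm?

6705 mm

⌈2745/190⌉ = 15 risers.
R = 2745 ÷ 15 = 183 mm.
Tread T = 654 − 2 × 183 = 288 mm (≥ 261 mm).
Treads = 15 − 1 = 14; going = 14 × 288 = 4032 mm.
Add landings: 4032 + 1459 + 1214 = 6705 mm.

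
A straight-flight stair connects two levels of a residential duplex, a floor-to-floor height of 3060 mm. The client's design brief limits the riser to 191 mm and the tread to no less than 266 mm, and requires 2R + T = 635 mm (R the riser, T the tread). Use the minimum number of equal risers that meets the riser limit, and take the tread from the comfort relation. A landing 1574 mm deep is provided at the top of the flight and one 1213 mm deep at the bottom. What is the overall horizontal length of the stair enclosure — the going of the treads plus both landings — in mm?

3060 / 191 = 16.021 → round up to 17 risers.
Riser R = 3060 / 17 = 180 mm, within the 191 mm limit.
T = 635 − 2·180 = 275 mm, which satisfies the 266 mm minimum.
17 risers give 16 treads; going = 16 × 275 = 4400 mm.
Enclosure = 4400 + 1574 + 1213 = 7187 mm.

7187 mm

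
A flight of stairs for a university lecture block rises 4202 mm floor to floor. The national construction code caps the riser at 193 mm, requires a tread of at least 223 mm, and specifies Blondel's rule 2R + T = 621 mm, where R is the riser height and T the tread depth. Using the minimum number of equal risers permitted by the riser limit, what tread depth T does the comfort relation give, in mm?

239 mm

4202 / 193 = 21.77, so 22 risers are needed.
Each riser is 4202/22 = 191 mm (≤ 193 mm).
From 2R + T = 621: T = 621 − 382 = 239 mm.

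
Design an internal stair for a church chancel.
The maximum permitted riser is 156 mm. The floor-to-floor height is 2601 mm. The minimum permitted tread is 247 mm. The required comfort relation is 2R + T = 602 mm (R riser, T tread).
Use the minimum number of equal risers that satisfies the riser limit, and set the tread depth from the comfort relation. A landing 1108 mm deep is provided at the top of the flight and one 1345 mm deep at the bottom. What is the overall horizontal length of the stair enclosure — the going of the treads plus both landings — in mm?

7189 mm

At most 156 each: 2601/156 = 16.67, giving 17 risers.
Riser R = 2601 / 17 = 153 mm, within the 156 mm limit.
From 2R + T = 602: T = 602 − 306 = 296 mm.
17 risers give 16 treads; going = 16 × 296 = 4736 mm.
Add landings: 4736 + 1108 + 1345 = 7189 mm.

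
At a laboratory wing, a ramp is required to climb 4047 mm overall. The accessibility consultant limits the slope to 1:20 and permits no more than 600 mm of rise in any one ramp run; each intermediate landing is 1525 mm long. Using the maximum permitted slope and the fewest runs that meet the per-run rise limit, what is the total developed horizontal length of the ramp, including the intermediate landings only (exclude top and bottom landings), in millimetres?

4047 / 600 = 6.745 → round up to 7 ramp runs. That means 6 intermediate landings.
Horizontal run for 4047 mm of rise at 1:20 is 4047 × 20 = 80940 mm.
6 intermediate landings contribute 6 × 1525 = 9150 mm.
Total developed length = 80940 + 9150 = 90090 mm.

90090 mm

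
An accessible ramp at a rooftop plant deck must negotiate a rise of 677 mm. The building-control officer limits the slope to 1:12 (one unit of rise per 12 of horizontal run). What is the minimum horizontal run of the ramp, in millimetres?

At 1:12 the run is 12 × 677 = 8124 mm.

8124 mm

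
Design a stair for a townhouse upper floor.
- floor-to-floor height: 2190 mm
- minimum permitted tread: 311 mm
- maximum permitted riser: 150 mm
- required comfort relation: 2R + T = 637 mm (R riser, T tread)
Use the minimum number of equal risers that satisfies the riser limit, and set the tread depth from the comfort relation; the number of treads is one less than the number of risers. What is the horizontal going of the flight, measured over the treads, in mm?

At most 150 each: 2190/150 = 14.60, giving 15 risers.
Each riser is 2190/15 = 146 mm (≤ 150 mm).
From 2R + T = 637: T = 637 − 292 = 345 mm.
Treads = 15 − 1 = 14; going = 14 × 345 = 4830 mm.

4830 mm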